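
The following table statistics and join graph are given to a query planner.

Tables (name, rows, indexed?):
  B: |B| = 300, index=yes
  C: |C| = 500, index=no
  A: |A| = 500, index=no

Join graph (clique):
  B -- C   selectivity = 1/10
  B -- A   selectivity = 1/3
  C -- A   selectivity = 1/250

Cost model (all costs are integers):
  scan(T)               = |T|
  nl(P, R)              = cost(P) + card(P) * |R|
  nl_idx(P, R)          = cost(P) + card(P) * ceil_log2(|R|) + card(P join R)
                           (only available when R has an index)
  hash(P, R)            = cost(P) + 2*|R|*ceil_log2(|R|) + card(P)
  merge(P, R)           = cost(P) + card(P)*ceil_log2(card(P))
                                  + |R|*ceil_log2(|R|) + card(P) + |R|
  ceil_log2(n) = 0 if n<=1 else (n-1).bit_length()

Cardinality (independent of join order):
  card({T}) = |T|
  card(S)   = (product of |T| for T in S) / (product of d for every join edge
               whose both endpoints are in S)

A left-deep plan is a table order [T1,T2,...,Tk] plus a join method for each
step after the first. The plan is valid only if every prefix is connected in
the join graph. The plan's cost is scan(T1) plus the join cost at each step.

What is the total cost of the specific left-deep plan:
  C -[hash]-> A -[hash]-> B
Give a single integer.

16400

step 1: scan C: cost=500, card=500
step 2: join A via hash
    card(P join A) = 500*500/(250) = 1000
    cost = 500 + 2*500*9 + 500 = 10000
step 3: join B via hash
    card(P join B) = 1000*300/(10*3) = 10000
    cost = 10000 + 2*300*9 + 1000 = 16400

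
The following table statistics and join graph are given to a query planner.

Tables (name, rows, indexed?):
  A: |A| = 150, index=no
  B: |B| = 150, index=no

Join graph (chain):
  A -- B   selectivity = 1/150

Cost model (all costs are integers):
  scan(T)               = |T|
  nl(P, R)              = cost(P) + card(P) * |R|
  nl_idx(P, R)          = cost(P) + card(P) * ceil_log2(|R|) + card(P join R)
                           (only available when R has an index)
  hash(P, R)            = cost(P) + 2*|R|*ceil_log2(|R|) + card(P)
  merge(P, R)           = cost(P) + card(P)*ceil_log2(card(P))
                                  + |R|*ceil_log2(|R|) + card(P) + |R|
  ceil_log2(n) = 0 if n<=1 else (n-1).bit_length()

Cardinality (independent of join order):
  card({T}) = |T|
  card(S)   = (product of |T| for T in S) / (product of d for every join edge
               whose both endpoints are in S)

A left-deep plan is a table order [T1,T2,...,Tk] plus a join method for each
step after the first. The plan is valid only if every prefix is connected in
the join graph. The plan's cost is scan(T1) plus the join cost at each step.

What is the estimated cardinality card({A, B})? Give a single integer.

150

Tables in S: A(150), B(150)
Edges inside S: A-B(d=150)
numerator = 150 * 150 = 22500
denominator = 150 = 150
card(S) = 22500 / 150 = 150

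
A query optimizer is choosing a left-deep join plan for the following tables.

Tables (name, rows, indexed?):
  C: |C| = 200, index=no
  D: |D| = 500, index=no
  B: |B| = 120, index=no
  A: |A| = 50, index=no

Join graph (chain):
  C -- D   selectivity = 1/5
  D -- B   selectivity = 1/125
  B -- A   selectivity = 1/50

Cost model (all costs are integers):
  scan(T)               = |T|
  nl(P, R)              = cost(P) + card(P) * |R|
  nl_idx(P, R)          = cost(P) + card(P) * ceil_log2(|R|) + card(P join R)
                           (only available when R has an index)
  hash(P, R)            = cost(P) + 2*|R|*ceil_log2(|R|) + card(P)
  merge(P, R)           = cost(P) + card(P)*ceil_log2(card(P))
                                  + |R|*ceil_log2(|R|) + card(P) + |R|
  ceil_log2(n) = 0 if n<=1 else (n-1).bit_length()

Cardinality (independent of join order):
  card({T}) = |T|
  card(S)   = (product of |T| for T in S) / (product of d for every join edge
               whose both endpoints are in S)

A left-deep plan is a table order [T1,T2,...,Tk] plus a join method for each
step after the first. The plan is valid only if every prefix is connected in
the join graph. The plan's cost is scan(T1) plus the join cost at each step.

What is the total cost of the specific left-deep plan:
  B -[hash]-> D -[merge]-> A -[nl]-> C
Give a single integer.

110390

step 1: scan B: cost=120, card=120
step 2: join D via hash
    card(P join D) = 120*500/(125) = 480
    cost = 120 + 2*500*9 + 120 = 9240
step 3: join A via merge
    card(P join A) = 480*50/(50) = 480
    cost = 9240 + 480*9 + 50*6 + 480 + 50 = 14390
step 4: join C via nl
    card(P join C) = 480*200/(5) = 19200
    cost = 14390 + 480*200 = 110390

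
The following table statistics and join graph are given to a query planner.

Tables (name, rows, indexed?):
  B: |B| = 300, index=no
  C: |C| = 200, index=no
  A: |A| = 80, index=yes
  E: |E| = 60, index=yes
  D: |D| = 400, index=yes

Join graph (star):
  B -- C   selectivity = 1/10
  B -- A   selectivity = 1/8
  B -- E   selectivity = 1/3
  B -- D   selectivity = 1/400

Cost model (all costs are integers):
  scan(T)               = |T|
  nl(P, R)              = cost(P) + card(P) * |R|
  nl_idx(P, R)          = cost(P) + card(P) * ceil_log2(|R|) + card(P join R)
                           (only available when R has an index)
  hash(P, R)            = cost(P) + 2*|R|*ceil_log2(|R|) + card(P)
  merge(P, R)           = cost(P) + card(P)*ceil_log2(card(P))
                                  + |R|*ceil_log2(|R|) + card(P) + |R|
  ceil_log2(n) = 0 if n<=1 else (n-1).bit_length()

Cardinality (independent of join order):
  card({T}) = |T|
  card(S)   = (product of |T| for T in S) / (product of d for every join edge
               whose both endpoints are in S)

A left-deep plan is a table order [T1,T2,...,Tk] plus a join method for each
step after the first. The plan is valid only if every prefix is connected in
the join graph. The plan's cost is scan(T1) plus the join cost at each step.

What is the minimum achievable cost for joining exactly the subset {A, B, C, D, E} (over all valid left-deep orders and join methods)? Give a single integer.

Selinger DP over subsets of {A,B,C,D,E}:
  {B}: scan cost=300, card=300
  {C}: scan cost=200, card=200
  {A}: scan cost=80, card=80
  {E}: scan cost=60, card=60
  {D}: scan cost=400, card=400
  {BC}: card=6000; try (C,hash)→3800, (B,merge)→5000, (C,merge)→5100, (B,hash)→5800, (B,nl)→60200, (C,nl)→60300; best=3800 via (C,hash)
  {AB}: card=3000; try (A,hash)→1720, (B,merge)→3720, (A,merge)→3940, (A,nl_idx)→5400, (B,hash)→5560, (B,nl)→24080 …(+1); best=1720 via (A,hash)
  {BE}: card=6000; try (E,hash)→1320, (B,merge)→3480, (E,merge)→3720, (B,hash)→5520, (E,nl_idx)→8100, (B,nl)→18060 …(+1); best=1320 via (E,hash)
  {BD}: card=300; try (D,nl_idx)→3300, (B,hash)→6200, (D,merge)→7300, (B,merge)→7400, (D,hash)→7800, (D,nl)→120300 …(+1); best=3300 via (D,nl_idx)
  {ABC}: card=60000; try (C,hash)→7920, (A,hash)→10920, (C,merge)→42520, (A,merge)→88440, (A,nl_idx)→105800, (A,nl)→483800 …(+1); best=7920 via (C,hash)
  {BCE}: card=120000; try (E,hash)→10520, (C,hash)→10520, (C,merge)→87120, (E,merge)→88220, (E,nl_idx)→159800, (E,nl)→363800 …(+1); best=10520 via (E,hash)
  {BCD}: card=6000; try (C,hash)→6800, (C,merge)→8100, (D,hash)→17000, (C,nl)→63300, (D,nl_idx)→63800, (D,merge)→91800 …(+1); best=6800 via (C,hash)
  {ABE}: card=60000; try (E,hash)→5440, (A,hash)→8440, (E,merge)→41140, (E,nl_idx)→79720, (A,merge)→85960, (A,nl_idx)→103320 …(+2); best=5440 via (E,hash)
  {ABD}: card=3000; try (A,hash)→4720, (A,merge)→6940, (A,nl_idx)→8400, (D,hash)→11920, (A,nl)→27300, (D,nl_idx)→31720 …(+2); best=4720 via (A,hash)
  {BDE}: card=6000; try (E,hash)→4320, (E,merge)→6720, (E,nl_idx)→11100, (D,hash)→14520, (E,nl)→21300, (D,nl_idx)→61320 …(+2); best=4320 via (E,hash)
  {ABCE}: card=1200000; try (E,hash)→68640, (C,hash)→68640, (A,hash)→131640, (C,merge)→1027240, (E,merge)→1028340, (E,nl_idx)→1567920 …(+5); best=68640 via (E,hash)
  {ABCD}: card=60000; try (C,hash)→10920, (A,hash)→13920, (C,merge)→45520, (D,hash)→75120, (A,merge)→91440, (A,nl_idx)→108800 …(+5); best=10920 via (C,hash)
  {BCDE}: card=120000; try (E,hash)→13520, (C,hash)→13520, (C,merge)→90120, (E,merge)→91220, (D,hash)→137720, (E,nl_idx)→162800 …(+5); best=13520 via (E,hash)
  {ABDE}: card=60000; try (E,hash)→8440, (A,hash)→11440, (E,merge)→44140, (D,hash)→72640, (E,nl_idx)→82720, (A,merge)→88960 …(+6); best=8440 via (E,hash)
  {ABCDE}: card=1200000; try (E,hash)→71640, (C,hash)→71640, (A,hash)→134640, (C,merge)→1030240, (E,merge)→1031340, (D,hash)→1275840 …(+9); best=71640 via (E,hash)

71640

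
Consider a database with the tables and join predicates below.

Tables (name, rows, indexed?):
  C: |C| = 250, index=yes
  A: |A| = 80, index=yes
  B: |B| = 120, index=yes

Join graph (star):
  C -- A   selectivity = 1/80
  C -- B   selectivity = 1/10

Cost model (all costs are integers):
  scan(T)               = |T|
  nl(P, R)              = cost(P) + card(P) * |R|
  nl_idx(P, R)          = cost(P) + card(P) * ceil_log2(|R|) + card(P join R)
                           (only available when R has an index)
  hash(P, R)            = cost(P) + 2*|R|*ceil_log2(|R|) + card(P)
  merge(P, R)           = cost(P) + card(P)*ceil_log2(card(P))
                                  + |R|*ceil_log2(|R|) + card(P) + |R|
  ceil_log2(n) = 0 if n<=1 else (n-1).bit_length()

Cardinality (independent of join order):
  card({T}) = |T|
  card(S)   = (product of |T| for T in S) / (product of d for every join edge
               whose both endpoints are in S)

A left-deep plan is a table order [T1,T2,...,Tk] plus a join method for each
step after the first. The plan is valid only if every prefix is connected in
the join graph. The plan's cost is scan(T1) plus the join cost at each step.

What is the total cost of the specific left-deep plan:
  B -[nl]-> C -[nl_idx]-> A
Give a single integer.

54120

step 1: scan B: cost=120, card=120
step 2: join C via nl
    card(P join C) = 120*250/(10) = 3000
    cost = 120 + 120*250 = 30120
step 3: join A via nl_idx
    card(P join A) = 3000*80/(80) = 3000
    cost = 30120 + 3000*7 + 3000 = 54120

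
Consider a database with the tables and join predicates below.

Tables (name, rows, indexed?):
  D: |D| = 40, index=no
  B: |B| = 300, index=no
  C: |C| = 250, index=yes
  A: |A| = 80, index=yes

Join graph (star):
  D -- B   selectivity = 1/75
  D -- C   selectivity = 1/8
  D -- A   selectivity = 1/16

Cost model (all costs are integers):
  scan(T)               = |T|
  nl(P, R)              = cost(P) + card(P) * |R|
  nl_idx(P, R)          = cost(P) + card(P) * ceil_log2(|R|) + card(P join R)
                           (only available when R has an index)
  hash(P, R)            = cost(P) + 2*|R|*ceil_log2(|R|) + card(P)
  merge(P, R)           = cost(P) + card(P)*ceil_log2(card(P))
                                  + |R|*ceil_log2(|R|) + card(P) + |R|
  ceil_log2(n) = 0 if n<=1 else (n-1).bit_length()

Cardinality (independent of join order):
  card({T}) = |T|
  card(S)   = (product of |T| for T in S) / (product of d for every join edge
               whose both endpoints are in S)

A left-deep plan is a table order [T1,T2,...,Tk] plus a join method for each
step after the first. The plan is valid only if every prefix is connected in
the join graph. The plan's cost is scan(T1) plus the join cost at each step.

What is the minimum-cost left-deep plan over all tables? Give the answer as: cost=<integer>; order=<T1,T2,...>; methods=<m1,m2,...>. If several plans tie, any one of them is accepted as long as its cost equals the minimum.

Selinger DP (subsets sized 1..n):
  {D}: scan cost=40, card=40
  {B}: scan cost=300, card=300
  {C}: scan cost=250, card=250
  {A}: scan cost=80, card=80
  {BD}: card=160; try (D,hash)→1080, (B,merge)→3320, (D,merge)→3580, (B,hash)→5480, (B,nl)→12040, (D,nl)→12300; best=1080 via (D,hash)
  {CD}: card=1250; try (D,hash)→980, (C,nl_idx)→1610, (C,merge)→2570, (D,merge)→2780, (C,hash)→4080, (C,nl)→10040 …(+1); best=980 via (D,hash)
  {AD}: card=200; try (A,nl_idx)→520, (D,hash)→640, (A,merge)→960, (D,merge)→1000, (A,hash)→1200, (A,nl)→3240 …(+1); best=520 via (A,nl_idx)
  {BCD}: card=5000; try (C,merge)→4770, (C,hash)→5240, (C,nl_idx)→7360, (B,hash)→7630, (B,merge)→18980, (C,nl)→41080 …(+1); best=4770 via (C,merge)
  {ABD}: card=800; try (A,hash)→2360, (A,nl_idx)→3000, (A,merge)→3160, (B,merge)→5320, (B,hash)→6120, (A,nl)→13880 …(+1); best=2360 via (A,hash)
  {ACD}: card=6250; try (A,hash)→3350, (C,merge)→4570, (C,hash)→4720, (C,nl_idx)→8370, (A,nl_idx)→15980, (A,merge)→16620 …(+2); best=3350 via (A,hash)
  {ABCD}: card=25000; try (C,hash)→7160, (A,hash)→10890, (C,merge)→13410, (B,hash)→15000, (C,nl_idx)→33760, (A,nl_idx)→64770 …(+5); best=7160 via (C,hash)

cost=7160; order=B,D,A,C; methods=hash,hash,hash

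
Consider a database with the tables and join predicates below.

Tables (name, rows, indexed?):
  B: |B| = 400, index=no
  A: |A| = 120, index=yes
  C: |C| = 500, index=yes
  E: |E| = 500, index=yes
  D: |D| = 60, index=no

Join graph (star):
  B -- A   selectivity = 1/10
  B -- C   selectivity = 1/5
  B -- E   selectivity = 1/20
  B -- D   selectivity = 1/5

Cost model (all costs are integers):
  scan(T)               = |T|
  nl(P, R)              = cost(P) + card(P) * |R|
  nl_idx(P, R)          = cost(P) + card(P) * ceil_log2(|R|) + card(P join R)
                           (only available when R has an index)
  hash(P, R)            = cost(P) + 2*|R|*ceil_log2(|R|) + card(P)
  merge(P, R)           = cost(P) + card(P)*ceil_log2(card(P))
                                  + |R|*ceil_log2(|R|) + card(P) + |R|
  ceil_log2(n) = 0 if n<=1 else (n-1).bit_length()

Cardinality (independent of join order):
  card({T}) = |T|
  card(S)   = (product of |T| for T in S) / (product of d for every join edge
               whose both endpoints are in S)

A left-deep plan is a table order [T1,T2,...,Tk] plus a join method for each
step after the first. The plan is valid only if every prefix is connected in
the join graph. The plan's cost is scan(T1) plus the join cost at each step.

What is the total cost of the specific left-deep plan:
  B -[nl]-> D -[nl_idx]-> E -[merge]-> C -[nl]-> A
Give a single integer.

step 1: scan B: cost=400, card=400
step 2: join D via nl
    card(P join D) = 400*60/(5) = 4800
    cost = 400 + 400*60 = 24400
step 3: join E via nl_idx
    card(P join E) = 4800*500/(20) = 120000
    cost = 24400 + 4800*9 + 120000 = 187600
step 4: join C via merge
    card(P join C) = 120000*500/(5) = 12000000
    cost = 187600 + 120000*17 + 500*9 + 120000 + 500 = 2352600
step 5: join A via nl
    card(P join A) = 12000000*120/(10) = 144000000
    cost = 2352600 + 12000000*120 = 1442352600

1442352600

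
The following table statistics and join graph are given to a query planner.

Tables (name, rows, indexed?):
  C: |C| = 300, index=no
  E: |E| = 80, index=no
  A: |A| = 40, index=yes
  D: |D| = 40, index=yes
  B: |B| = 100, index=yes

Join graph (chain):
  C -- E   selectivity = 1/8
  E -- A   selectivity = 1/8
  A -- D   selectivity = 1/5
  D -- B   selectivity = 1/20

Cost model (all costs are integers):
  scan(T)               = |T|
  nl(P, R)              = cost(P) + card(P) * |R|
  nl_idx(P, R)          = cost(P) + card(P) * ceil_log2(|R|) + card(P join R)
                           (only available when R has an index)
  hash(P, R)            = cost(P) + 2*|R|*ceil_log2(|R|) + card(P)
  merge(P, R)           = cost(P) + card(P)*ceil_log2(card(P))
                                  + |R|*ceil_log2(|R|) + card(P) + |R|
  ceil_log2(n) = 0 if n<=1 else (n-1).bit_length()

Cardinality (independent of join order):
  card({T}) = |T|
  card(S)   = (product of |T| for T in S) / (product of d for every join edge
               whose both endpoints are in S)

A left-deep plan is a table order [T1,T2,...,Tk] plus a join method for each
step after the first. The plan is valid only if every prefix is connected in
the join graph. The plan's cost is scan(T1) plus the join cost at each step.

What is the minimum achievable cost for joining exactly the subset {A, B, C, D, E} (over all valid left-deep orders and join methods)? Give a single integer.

Selinger DP over subsets of {A,B,C,D,E}:
  {C}: scan cost=300, card=300
  {E}: scan cost=80, card=80
  {A}: scan cost=40, card=40
  {D}: scan cost=40, card=40
  {B}: scan cost=100, card=100
  {CE}: card=3000; try (E,hash)→1720, (C,merge)→3720, (E,merge)→3940, (C,hash)→5560, (C,nl)→24080, (E,nl)→24300; best=1720 via (E,hash)
  {AE}: card=400; try (A,hash)→640, (E,merge)→960, (A,nl_idx)→960, (A,merge)→1000, (E,hash)→1200, (E,nl)→3240 …(+1); best=640 via (A,hash)
  {AD}: card=320; try (D,hash)→560, (A,hash)→560, (D,merge)→600, (D,nl_idx)→600, (A,merge)→600, (A,nl_idx)→600 …(+2); best=560 via (D,hash)
  {BD}: card=200; try (B,nl_idx)→520, (D,hash)→680, (D,nl_idx)→900, (B,merge)→1120, (D,merge)→1180, (B,hash)→1480 …(+2); best=520 via (B,nl_idx)
  {ACE}: card=15000; try (A,hash)→5200, (C,hash)→6440, (C,merge)→7640, (A,nl_idx)→34720, (A,merge)→41000, (C,nl)→120640 …(+1); best=5200 via (A,hash)
  {ADE}: card=3200; try (D,hash)→1520, (E,hash)→2000, (E,merge)→4400, (D,merge)→4920, (D,nl_idx)→6240, (D,nl)→16640 …(+1); best=1520 via (D,hash)
  {ABD}: card=1600; try (A,hash)→1200, (B,hash)→2280, (A,merge)→2600, (A,nl_idx)→3320, (B,nl_idx)→4400, (B,merge)→4560 …(+2); best=1200 via (A,hash)
  {ACDE}: card=120000; try (C,hash)→10120, (D,hash)→20680, (C,merge)→46120, (D,nl_idx)→215200, (D,merge)→230480, (D,nl)→605200 …(+1); best=10120 via (C,hash)
  {ABDE}: card=16000; try (E,hash)→3920, (B,hash)→6120, (E,merge)→21040, (B,nl_idx)→39920, (B,merge)→43920, (E,nl)→129200 …(+1); best=3920 via (E,hash)
  {ABCDE}: card=600000; try (C,hash)→25320, (B,hash)→131520, (C,merge)→246920, (B,nl_idx)→1450120, (B,merge)→2170920, (C,nl)→4803920 …(+1); best=25320 via (C,hash)

25320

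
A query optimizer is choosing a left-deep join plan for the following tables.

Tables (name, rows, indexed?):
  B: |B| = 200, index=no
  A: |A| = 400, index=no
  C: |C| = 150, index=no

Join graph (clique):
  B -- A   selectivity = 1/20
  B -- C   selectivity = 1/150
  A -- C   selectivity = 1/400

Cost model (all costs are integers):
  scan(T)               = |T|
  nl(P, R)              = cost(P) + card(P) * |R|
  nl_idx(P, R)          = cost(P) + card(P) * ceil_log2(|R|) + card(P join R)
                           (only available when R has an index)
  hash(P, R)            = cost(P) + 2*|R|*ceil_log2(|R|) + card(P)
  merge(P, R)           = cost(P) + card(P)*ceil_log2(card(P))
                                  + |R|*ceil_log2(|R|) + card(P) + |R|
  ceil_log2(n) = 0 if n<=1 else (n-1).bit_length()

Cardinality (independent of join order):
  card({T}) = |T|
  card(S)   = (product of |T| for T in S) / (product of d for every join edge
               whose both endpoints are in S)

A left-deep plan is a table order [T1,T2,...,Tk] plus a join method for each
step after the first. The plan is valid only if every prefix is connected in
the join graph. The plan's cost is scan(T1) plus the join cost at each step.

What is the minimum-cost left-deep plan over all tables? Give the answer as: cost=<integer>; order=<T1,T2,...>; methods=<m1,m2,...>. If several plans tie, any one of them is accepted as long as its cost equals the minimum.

Selinger DP (subsets sized 1..n):
  {B}: scan cost=200, card=200
  {A}: scan cost=400, card=400
  {C}: scan cost=150, card=150
  {AB}: card=4000; try (B,hash)→4000, (A,merge)→6000, (B,merge)→6200, (A,hash)→7600, (A,nl)→80200, (B,nl)→80400; best=4000 via (B,hash)
  {BC}: card=200; try (C,hash)→2800, (B,merge)→3300, (C,merge)→3350, (B,hash)→3500, (B,nl)→30150, (C,nl)→30200; best=2800 via (C,hash)
  {AC}: card=150; try (C,hash)→3200, (A,merge)→5500, (C,merge)→5750, (A,hash)→7500, (A,nl)→60150, (C,nl)→60400; best=3200 via (C,hash)
  {ABC}: card=10; try (B,merge)→6350, (B,hash)→6550, (A,merge)→8600, (A,hash)→10200, (C,hash)→10400, (B,nl)→33200 …(+3); best=6350 via (B,merge)

cost=6350; order=A,C,B; methods=hash,merge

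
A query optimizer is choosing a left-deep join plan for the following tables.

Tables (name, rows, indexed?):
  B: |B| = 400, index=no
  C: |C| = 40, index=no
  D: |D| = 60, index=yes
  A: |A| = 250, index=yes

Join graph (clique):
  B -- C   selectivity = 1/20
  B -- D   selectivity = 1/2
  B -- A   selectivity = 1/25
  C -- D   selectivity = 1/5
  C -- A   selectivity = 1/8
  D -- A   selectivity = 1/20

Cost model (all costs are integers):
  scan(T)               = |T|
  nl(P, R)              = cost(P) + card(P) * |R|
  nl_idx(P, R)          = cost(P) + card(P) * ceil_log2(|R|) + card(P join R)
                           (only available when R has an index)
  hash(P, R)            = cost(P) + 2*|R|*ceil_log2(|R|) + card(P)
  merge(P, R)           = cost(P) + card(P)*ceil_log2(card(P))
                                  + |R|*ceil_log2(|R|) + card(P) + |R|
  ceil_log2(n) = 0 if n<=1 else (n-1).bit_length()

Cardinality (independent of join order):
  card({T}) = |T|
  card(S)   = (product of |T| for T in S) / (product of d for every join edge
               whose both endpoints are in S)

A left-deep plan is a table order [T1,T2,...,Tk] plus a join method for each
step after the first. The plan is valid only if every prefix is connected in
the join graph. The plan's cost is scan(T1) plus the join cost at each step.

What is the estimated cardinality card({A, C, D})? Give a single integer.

750

Tables in S: A(250), C(40), D(60)
Edges inside S: C-D(d=5), C-A(d=8), D-A(d=20)
numerator = 250 * 40 * 60 = 600000
denominator = 5 * 8 * 20 = 800
card(S) = 600000 / 800 = 750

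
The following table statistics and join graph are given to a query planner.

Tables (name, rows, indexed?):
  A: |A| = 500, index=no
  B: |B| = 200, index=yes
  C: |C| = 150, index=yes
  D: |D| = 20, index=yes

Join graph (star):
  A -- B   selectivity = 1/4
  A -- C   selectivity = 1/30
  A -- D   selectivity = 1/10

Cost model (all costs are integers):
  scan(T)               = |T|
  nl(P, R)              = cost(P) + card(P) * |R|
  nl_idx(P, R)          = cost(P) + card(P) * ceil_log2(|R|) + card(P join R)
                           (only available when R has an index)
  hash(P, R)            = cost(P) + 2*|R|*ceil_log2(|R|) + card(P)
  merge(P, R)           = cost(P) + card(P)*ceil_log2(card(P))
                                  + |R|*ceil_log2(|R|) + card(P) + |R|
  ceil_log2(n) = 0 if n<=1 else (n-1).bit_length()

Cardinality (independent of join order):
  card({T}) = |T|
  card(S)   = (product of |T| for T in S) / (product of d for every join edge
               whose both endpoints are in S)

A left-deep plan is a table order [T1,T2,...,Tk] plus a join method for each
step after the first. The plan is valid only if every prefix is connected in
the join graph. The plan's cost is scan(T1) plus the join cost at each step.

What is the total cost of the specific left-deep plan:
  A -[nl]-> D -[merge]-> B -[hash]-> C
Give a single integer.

step 1: scan A: cost=500, card=500
step 2: join D via nl
    card(P join D) = 500*20/(10) = 1000
    cost = 500 + 500*20 = 10500
step 3: join B via merge
    card(P join B) = 1000*200/(4) = 50000
    cost = 10500 + 1000*10 + 200*8 + 1000 + 200 = 23300
step 4: join C via hash
    card(P join C) = 50000*150/(30) = 250000
    cost = 23300 + 2*150*8 + 50000 = 75700

75700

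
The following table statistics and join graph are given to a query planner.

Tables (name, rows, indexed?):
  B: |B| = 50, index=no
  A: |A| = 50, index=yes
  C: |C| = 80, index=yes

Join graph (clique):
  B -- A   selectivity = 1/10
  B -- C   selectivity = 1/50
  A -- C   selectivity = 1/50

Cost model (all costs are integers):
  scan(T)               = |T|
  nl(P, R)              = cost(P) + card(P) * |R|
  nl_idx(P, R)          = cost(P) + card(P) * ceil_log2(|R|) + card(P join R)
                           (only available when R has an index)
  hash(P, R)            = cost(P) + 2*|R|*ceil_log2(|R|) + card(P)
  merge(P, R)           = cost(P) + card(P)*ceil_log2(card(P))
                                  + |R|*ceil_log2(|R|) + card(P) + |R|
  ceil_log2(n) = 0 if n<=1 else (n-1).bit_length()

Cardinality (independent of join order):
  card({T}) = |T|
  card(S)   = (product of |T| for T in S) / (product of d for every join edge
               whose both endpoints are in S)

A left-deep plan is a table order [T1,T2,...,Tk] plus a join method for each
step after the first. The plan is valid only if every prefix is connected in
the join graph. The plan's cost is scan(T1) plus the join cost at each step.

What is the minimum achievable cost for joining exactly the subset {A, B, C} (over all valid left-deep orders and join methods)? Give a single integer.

968

Selinger DP over subsets of {A,B,C}:
  {B}: scan cost=50, card=50
  {A}: scan cost=50, card=50
  {C}: scan cost=80, card=80
  {AB}: card=250; try (A,nl_idx)→600, (B,hash)→700, (A,hash)→700, (B,merge)→750, (A,merge)→750, (B,nl)→2550 …(+1); best=600 via (A,nl_idx)
  {BC}: card=80; try (C,nl_idx)→480, (B,hash)→760, (C,merge)→1040, (B,merge)→1070, (C,hash)→1220, (C,nl)→4050 …(+1); best=480 via (C,nl_idx)
  {AC}: card=80; try (C,nl_idx)→480, (A,nl_idx)→640, (A,hash)→760, (C,merge)→1040, (A,merge)→1070, (C,hash)→1220 …(+2); best=480 via (C,nl_idx)
  {ABC}: card=8; try (A,nl_idx)→968, (B,hash)→1160, (A,hash)→1160, (B,merge)→1470, (A,merge)→1470, (C,hash)→1970 …(+5); best=968 via (A,nl_idx)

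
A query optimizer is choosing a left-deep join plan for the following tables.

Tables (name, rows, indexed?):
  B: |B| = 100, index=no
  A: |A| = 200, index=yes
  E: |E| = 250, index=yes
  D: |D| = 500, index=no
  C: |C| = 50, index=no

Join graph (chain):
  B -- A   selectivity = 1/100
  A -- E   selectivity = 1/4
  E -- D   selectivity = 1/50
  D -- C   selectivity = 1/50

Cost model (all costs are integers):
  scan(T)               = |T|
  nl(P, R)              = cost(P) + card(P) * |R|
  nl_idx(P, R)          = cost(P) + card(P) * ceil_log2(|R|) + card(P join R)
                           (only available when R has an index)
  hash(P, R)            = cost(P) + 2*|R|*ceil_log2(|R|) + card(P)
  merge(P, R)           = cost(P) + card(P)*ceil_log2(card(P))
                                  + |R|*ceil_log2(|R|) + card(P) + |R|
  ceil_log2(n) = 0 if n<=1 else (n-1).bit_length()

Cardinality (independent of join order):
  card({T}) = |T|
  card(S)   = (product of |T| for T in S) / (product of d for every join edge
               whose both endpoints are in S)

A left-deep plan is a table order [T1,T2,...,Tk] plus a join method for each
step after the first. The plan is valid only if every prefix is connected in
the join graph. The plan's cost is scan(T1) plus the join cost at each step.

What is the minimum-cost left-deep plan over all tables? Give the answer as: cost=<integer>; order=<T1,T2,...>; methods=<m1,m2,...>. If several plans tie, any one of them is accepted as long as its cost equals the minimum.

cost=138200; order=D,C,E,A,B; methods=hash,hash,hash,hash

Selinger DP (subsets sized 1..n):
  {B}: scan cost=100, card=100
  {A}: scan cost=200, card=200
  {E}: scan cost=250, card=250
  {D}: scan cost=500, card=500
  {C}: scan cost=50, card=50
  {AB}: card=200; try (A,nl_idx)→1100, (B,hash)→1800, (A,merge)→2700, (B,merge)→2800, (A,hash)→3400, (A,nl)→20100 …(+1); best=1100 via (A,nl_idx)
  {AE}: card=12500; try (A,hash)→3700, (E,merge)→4250, (A,merge)→4300, (E,hash)→4400, (E,nl_idx)→14300, (A,nl_idx)→14750 …(+2); best=3700 via (A,hash)
  {DE}: card=2500; try (E,hash)→5000, (E,nl_idx)→7000, (D,merge)→7500, (E,merge)→7750, (D,hash)→9500, (D,nl)→125250 …(+1); best=5000 via (E,hash)
  {CD}: card=500; try (C,hash)→1600, (D,merge)→5400, (C,merge)→5850, (D,hash)→9100, (D,nl)→25050, (C,nl)→25500; best=1600 via (C,hash)
  {ABE}: card=12500; try (E,merge)→5150, (E,hash)→5300, (E,nl_idx)→15200, (B,hash)→17600, (E,nl)→51100, (B,merge)→192000 …(+1); best=5150 via (E,merge)
  {ADE}: card=125000; try (A,hash)→10700, (D,hash)→25200, (A,merge)→39300, (A,nl_idx)→150000, (D,merge)→196200, (A,nl)→505000 …(+1); best=10700 via (A,hash)
  {CDE}: card=2500; try (E,hash)→6100, (E,nl_idx)→8100, (C,hash)→8100, (E,merge)→8850, (C,merge)→37850, (E,nl)→126600 …(+1); best=6100 via (E,hash)
  {ABDE}: card=125000; try (D,hash)→26650, (B,hash)→137100, (D,merge)→197650, (B,merge)→2261500, (D,nl)→6255150, (B,nl)→12510700; best=26650 via (D,hash)
  {ACDE}: card=125000; try (A,hash)→11800, (A,merge)→40400, (C,hash)→136300, (A,nl_idx)→151100, (A,nl)→506100, (C,merge)→2261050 …(+1); best=11800 via (A,hash)
  {ABCDE}: card=125000; try (B,hash)→138200, (C,hash)→152250, (B,merge)→2262600, (C,merge)→2277000, (C,nl)→6276650, (B,nl)→12511800; best=138200 via (B,hash)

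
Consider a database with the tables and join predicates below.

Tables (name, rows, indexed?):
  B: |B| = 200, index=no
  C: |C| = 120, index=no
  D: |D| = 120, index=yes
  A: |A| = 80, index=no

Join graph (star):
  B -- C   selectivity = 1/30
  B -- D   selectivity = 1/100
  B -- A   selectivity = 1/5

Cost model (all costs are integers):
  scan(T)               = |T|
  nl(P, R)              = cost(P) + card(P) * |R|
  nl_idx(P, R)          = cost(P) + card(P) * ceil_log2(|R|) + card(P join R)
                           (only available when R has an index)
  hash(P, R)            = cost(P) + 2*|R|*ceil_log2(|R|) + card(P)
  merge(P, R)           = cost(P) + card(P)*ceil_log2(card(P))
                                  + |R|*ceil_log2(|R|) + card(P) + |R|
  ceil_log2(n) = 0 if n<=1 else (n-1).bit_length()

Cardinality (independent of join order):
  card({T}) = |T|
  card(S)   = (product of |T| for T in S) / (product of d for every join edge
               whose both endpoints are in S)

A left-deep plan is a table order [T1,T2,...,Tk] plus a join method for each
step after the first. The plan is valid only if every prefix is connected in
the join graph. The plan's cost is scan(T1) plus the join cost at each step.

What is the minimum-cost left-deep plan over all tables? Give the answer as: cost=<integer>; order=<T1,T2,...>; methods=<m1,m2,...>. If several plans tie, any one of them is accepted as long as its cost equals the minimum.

cost=5840; order=B,D,C,A; methods=nl_idx,hash,hash

Selinger DP (subsets sized 1..n):
  {B}: scan cost=200, card=200
  {C}: scan cost=120, card=120
  {D}: scan cost=120, card=120
  {A}: scan cost=80, card=80
  {BC}: card=800; try (C,hash)→2080, (B,merge)→2880, (C,merge)→2960, (B,hash)→3440, (B,nl)→24120, (C,nl)→24200; best=2080 via (C,hash)
  {BD}: card=240; try (D,nl_idx)→1840, (D,hash)→2080, (B,merge)→2880, (D,merge)→2960, (B,hash)→3440, (B,nl)→24120 …(+1); best=1840 via (D,nl_idx)
  {AB}: card=3200; try (A,hash)→1520, (B,merge)→2520, (A,merge)→2640, (B,hash)→3360, (B,nl)→16080, (A,nl)→16200; best=1520 via (A,hash)
  {BCD}: card=960; try (C,hash)→3760, (D,hash)→4560, (C,merge)→4960, (D,nl_idx)→8640, (D,merge)→11840, (C,nl)→30640 …(+1); best=3760 via (C,hash)
  {ABC}: card=12800; try (A,hash)→4000, (C,hash)→6400, (A,merge)→11520, (C,merge)→44080, (A,nl)→66080, (C,nl)→385520; best=4000 via (A,hash)
  {ABD}: card=3840; try (A,hash)→3200, (A,merge)→4640, (D,hash)→6400, (A,nl)→21040, (D,nl_idx)→27760, (D,merge)→44080 …(+1); best=3200 via (A,hash)
  {ABCD}: card=15360; try (A,hash)→5840, (C,hash)→8720, (A,merge)→14960, (D,hash)→18480, (C,merge)→54080, (A,nl)→80560 …(+4); best=5840 via (A,hash)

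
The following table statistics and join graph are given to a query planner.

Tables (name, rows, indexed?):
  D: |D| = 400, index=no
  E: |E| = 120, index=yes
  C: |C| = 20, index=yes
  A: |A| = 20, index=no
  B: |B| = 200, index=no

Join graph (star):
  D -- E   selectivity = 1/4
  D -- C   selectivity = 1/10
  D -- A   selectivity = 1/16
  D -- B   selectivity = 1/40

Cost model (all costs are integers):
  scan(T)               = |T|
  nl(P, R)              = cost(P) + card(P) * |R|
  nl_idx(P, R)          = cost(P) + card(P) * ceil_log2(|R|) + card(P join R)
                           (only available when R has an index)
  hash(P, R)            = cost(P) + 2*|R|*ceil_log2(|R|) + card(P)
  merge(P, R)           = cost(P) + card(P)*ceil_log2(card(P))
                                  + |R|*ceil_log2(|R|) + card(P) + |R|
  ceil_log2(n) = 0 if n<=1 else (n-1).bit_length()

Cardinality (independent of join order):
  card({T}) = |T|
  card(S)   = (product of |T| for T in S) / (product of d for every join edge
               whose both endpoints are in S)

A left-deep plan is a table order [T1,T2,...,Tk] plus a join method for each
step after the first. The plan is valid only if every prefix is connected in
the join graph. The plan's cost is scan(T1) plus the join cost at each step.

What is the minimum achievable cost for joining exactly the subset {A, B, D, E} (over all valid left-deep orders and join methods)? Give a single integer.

8880

Selinger DP over subsets of {A,B,D,E}:
  {D}: scan cost=400, card=400
  {E}: scan cost=120, card=120
  {A}: scan cost=20, card=20
  {B}: scan cost=200, card=200
  {DE}: card=12000; try (E,hash)→2480, (D,merge)→5080, (E,merge)→5360, (D,hash)→7440, (E,nl_idx)→15200, (D,nl)→48120 …(+1); best=2480 via (E,hash)
  {AD}: card=500; try (A,hash)→1000, (D,merge)→4140, (A,merge)→4520, (D,hash)→7240, (D,nl)→8020, (A,nl)→8400; best=1000 via (A,hash)
  {BD}: card=2000; try (B,hash)→4000, (D,merge)→6000, (B,merge)→6200, (D,hash)→7600, (D,nl)→80200, (B,nl)→80400; best=4000 via (B,hash)
  {ADE}: card=15000; try (E,hash)→3180, (E,merge)→6960, (A,hash)→14680, (E,nl_idx)→19500, (E,nl)→61000, (A,merge)→182600 …(+1); best=3180 via (E,hash)
  {BDE}: card=60000; try (E,hash)→7680, (B,hash)→17680, (E,merge)→28960, (E,nl_idx)→78000, (B,merge)→184280, (E,nl)→244000 …(+1); best=7680 via (E,hash)
  {ABD}: card=2500; try (B,hash)→4700, (A,hash)→6200, (B,merge)→7800, (A,merge)→28120, (A,nl)→44000, (B,nl)→101000; best=4700 via (B,hash)
  {ABDE}: card=75000; try (E,hash)→8880, (B,hash)→21380, (E,merge)→38160, (A,hash)→67880, (E,nl_idx)→97200, (B,merge)→229980 …(+4); best=8880 via (E,hash)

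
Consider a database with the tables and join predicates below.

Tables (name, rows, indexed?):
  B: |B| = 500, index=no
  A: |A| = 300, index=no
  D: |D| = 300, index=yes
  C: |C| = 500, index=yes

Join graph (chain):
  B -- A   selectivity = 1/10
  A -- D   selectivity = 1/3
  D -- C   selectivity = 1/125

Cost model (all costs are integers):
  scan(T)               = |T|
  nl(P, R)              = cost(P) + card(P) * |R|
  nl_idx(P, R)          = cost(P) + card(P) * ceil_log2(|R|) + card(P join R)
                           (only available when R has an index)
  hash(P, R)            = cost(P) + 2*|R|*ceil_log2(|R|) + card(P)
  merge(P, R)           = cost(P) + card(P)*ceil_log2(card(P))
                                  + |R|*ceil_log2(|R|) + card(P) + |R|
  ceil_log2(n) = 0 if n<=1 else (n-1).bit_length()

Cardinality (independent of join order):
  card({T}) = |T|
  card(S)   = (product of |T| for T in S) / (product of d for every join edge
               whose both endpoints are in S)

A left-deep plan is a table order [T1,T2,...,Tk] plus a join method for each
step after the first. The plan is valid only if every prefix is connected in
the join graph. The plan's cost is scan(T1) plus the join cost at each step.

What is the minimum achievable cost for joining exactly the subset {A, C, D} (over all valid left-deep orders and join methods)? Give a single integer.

10800

Selinger DP over subsets of {A,C,D}:
  {A}: scan cost=300, card=300
  {D}: scan cost=300, card=300
  {C}: scan cost=500, card=500
  {AD}: card=30000; try (D,hash)→6000, (A,hash)→6000, (D,merge)→6300, (A,merge)→6300, (D,nl_idx)→33000, (D,nl)→90300 …(+1); best=6000 via (D,hash)
  {CD}: card=1200; try (C,nl_idx)→4200, (D,nl_idx)→6200, (D,hash)→6400, (C,merge)→8300, (D,merge)→8500, (C,hash)→9600 …(+2); best=4200 via (C,nl_idx)
  {ACD}: card=120000; try (A,hash)→10800, (A,merge)→21600, (C,hash)→45000, (A,nl)→364200, (C,nl_idx)→396000, (C,merge)→491000 …(+1); best=10800 via (A,hash)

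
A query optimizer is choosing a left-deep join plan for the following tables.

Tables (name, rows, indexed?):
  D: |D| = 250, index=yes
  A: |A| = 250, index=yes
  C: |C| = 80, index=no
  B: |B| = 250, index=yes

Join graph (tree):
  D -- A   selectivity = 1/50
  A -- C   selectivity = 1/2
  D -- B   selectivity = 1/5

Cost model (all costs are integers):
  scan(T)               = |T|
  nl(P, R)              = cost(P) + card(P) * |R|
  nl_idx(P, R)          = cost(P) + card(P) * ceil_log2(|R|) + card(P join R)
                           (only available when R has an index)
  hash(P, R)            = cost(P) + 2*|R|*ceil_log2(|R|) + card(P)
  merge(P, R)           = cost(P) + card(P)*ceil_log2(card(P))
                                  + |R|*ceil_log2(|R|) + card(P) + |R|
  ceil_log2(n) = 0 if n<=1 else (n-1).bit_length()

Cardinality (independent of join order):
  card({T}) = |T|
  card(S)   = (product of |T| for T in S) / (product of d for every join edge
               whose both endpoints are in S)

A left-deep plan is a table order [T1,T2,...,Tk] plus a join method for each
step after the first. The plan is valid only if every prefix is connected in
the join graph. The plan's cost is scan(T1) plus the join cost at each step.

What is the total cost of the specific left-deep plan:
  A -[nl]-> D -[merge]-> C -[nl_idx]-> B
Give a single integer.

2978390

step 1: scan A: cost=250, card=250
step 2: join D via nl
    card(P join D) = 250*250/(50) = 1250
    cost = 250 + 250*250 = 62750
step 3: join C via merge
    card(P join C) = 1250*80/(2) = 50000
    cost = 62750 + 1250*11 + 80*7 + 1250 + 80 = 78390
step 4: join B via nl_idx
    card(P join B) = 50000*250/(5) = 2500000
    cost = 78390 + 50000*8 + 2500000 = 2978390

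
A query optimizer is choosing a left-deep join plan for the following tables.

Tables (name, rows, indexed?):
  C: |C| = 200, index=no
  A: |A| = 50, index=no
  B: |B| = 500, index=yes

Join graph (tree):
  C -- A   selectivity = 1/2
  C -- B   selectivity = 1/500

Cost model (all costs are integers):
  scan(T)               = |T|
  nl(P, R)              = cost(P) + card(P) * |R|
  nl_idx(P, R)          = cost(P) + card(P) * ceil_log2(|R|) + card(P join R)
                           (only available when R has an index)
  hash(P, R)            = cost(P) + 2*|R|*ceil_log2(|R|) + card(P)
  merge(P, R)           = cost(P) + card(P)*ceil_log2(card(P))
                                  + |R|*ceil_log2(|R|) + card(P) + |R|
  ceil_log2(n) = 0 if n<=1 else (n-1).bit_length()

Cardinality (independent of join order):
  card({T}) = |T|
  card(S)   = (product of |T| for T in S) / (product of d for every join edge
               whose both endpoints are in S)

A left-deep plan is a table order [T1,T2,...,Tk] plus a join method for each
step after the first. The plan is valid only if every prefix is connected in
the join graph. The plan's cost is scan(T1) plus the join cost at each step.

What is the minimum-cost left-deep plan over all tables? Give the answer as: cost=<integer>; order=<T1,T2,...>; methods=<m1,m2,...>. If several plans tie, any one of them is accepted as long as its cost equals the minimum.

Selinger DP (subsets sized 1..n):
  {C}: scan cost=200, card=200
  {A}: scan cost=50, card=50
  {B}: scan cost=500, card=500
  {AC}: card=5000; try (A,hash)→1000, (C,merge)→2200, (A,merge)→2350, (C,hash)→3300, (C,nl)→10050, (A,nl)→10200; best=1000 via (A,hash)
  {BC}: card=200; try (B,nl_idx)→2200, (C,hash)→4200, (B,merge)→7000, (C,merge)→7300, (B,hash)→9400, (B,nl)→100200 …(+1); best=2200 via (B,nl_idx)
  {ABC}: card=5000; try (A,hash)→3000, (A,merge)→4350, (A,nl)→12200, (B,hash)→15000, (B,nl_idx)→51000, (B,merge)→76000 …(+1); best=3000 via (A,hash)

cost=3000; order=C,B,A; methods=nl_idx,hash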